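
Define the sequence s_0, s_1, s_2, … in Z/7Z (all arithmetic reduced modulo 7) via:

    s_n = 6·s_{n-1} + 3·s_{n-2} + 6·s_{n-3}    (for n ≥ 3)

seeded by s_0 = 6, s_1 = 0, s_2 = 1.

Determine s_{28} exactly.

3

s_3 = 6·1 + 3·0 + 6·6 = 0
s_4 = 6·0 + 3·1 + 6·0 = 3
s_5 = 6·3 + 3·0 + 6·1 = 3
s_6 = 6·3 + 3·3 + 6·0 = 6
s_7 = 6·6 + 3·3 + 6·3 = 0
s_8 = 6·0 + 3·6 + 6·3 = 1
(s_6, s_7, s_8) = (6, 0, 1) = (s_0, s_1, s_2), so the sequence has period 6.
28 ≡ 4 (mod 6), hence s_28 = s_4 = 3.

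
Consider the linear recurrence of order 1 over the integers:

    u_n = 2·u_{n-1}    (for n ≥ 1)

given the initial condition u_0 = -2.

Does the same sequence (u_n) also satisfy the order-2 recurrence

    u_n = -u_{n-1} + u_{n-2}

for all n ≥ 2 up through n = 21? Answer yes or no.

Terms u_0..u_21: -2, -4, -8, -16, -32, -64, -128, -256, -512, -1024, -2048, -4096, -8192, -16384, -32768, -65536, -131072, -262144, -524288, -1048576, -2097152, -4194304
n=2: candidate gives 2, actual u_2 = -8 ✗

no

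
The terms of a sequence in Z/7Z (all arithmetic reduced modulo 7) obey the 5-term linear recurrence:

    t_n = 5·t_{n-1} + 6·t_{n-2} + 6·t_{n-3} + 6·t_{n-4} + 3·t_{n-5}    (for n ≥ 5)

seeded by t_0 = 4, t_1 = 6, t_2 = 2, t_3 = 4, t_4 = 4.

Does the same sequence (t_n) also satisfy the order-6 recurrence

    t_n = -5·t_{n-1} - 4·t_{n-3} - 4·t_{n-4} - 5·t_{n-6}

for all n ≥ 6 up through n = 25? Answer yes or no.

yes

Terms t_0..t_25: 4, 6, 2, 4, 4, 6, 3, 0, 6, 5, 6, 0, 4, 6, 0, 1, 2, 1, 6, 5, 5, 5, 5, 0, 0, 5
n=6: candidate gives 3, actual t_6 = 3 ✓
n=7: candidate gives 0, actual t_7 = 0 ✓
n=8: candidate gives 6, actual t_8 = 6 ✓
n=9: candidate gives 5, actual t_9 = 5 ✓
n=10: candidate gives 6, actual t_10 = 6 ✓
n=11: candidate gives 0, actual t_11 = 0 ✓
n=12: candidate gives 4, actual t_12 = 4 ✓
n=13: candidate gives 6, actual t_13 = 6 ✓
n=14: candidate gives 0, actual t_14 = 0 ✓
n=15: candidate gives 1, actual t_15 = 1 ✓
n=16: candidate gives 2, actual t_16 = 2 ✓
n=17: candidate gives 1, actual t_17 = 1 ✓
n=18: candidate gives 6, actual t_18 = 6 ✓
n=19: candidate gives 5, actual t_19 = 5 ✓
n=20: candidate gives 5, actual t_20 = 5 ✓
n=21: candidate gives 5, actual t_21 = 5 ✓
n=22: candidate gives 5, actual t_22 = 5 ✓
n=23: candidate gives 0, actual t_23 = 0 ✓
n=24: candidate gives 0, actual t_24 = 0 ✓
n=25: candidate gives 5, actual t_25 = 5 ✓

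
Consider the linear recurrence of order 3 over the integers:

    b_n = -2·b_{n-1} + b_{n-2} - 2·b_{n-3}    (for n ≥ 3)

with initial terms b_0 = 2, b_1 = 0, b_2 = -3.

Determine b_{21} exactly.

b_3 = -2·-3 + 1·0 + -2·2 = 2
b_4 = -2·2 + 1·-3 + -2·0 = -7
b_5 = -2·-7 + 1·2 + -2·-3 = 22
b_6 = -2·22 + 1·-7 + -2·2 = -55
b_7 = -2·-55 + 1·22 + -2·-7 = 146
b_8 = -2·146 + 1·-55 + -2·22 = -391
b_9 = -2·-391 + 1·146 + -2·-55 = 1038
b_10 = -2·1038 + 1·-391 + -2·146 = -2759
b_11 = -2·-2759 + 1·1038 + -2·-391 = 7338
b_12 = -2·7338 + 1·-2759 + -2·1038 = -19511
b_13 = -2·-19511 + 1·7338 + -2·-2759 = 51878
b_14 = -2·51878 + 1·-19511 + -2·7338 = -137943
b_15 = -2·-137943 + 1·51878 + -2·-19511 = 366786
b_16 = -2·366786 + 1·-137943 + -2·51878 = -975271
b_17 = -2·-975271 + 1·366786 + -2·-137943 = 2593214
b_18 = -2·2593214 + 1·-975271 + -2·366786 = -6895271
b_19 = -2·-6895271 + 1·2593214 + -2·-975271 = 18334298
b_20 = -2·18334298 + 1·-6895271 + -2·2593214 = -48750295
b_21 = -2·-48750295 + 1·18334298 + -2·-6895271 = 129625430

129625430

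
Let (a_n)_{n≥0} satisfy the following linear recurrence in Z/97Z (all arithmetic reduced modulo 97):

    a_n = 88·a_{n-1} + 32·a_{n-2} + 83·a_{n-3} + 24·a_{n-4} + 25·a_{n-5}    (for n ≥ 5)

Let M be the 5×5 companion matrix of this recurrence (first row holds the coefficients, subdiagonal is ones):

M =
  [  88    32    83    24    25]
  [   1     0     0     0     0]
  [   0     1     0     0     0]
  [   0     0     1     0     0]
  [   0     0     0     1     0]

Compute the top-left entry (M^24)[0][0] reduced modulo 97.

95

(M^24)[0][0] is the top entry after applying M 24 times to the unit state (1, 0, 0, 0, 0). Equivalently it is h_{28} for the auxiliary sequence (h_n) obeying the same recurrence with h_4 = 1 and h_i = 0 for 0 ≤ i < 4:
h_5 = 88·1 + 32·0 + 83·0 + 24·0 + 25·0 = 88
h_6 = 88·88 + 32·1 + 83·0 + 24·0 + 25·0 = 16
h_7 = 88·16 + 32·88 + 83·1 + 24·0 + 25·0 = 39
h_8 = 88·39 + 32·16 + 83·88 + 24·1 + 25·0 = 20
h_9 = 88·20 + 32·39 + 83·16 + 24·88 + 25·1 = 71
h_10 = 88·71 + 32·20 + 83·39 + 24·16 + 25·88 = 2
h_11 = 88·2 + 32·71 + 83·20 + 24·39 + 25·16 = 12
h_12 = 88·12 + 32·2 + 83·71 + 24·20 + 25·39 = 29
h_13 = 88·29 + 32·12 + 83·2 + 24·71 + 25·20 = 68
h_14 = 88·68 + 32·29 + 83·12 + 24·2 + 25·71 = 31
h_15 = 88·31 + 32·68 + 83·29 + 24·12 + 25·2 = 83
h_16 = 88·83 + 32·31 + 83·68 + 24·29 + 25·12 = 95
h_17 = 88·95 + 32·83 + 83·31 + 24·68 + 25·29 = 38
h_18 = 88·38 + 32·95 + 83·83 + 24·31 + 25·68 = 3
h_19 = 88·3 + 32·38 + 83·95 + 24·83 + 25·31 = 7
h_20 = 88·7 + 32·3 + 83·38 + 24·95 + 25·83 = 73
h_21 = 88·73 + 32·7 + 83·3 + 24·38 + 25·95 = 96
h_22 = 88·96 + 32·73 + 83·7 + 24·3 + 25·38 = 68
h_23 = 88·68 + 32·96 + 83·73 + 24·7 + 25·3 = 32
h_24 = 88·32 + 32·68 + 83·96 + 24·73 + 25·7 = 46
h_25 = 88·46 + 32·32 + 83·68 + 24·96 + 25·73 = 4
h_26 = 88·4 + 32·46 + 83·32 + 24·68 + 25·96 = 73
h_27 = 88·73 + 32·4 + 83·46 + 24·32 + 25·68 = 34
h_28 = 88·34 + 32·73 + 83·4 + 24·46 + 25·32 = 95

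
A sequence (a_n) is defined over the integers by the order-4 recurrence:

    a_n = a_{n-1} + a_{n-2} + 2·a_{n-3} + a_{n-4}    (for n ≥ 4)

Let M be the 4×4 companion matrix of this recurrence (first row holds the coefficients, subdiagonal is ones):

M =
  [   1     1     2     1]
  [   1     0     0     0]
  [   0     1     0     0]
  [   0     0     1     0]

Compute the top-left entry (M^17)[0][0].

122865

(M^17)[0][0] is the top entry after applying M 17 times to the unit state (1, 0, 0, 0). Equivalently it is h_{20} for the auxiliary sequence (h_n) obeying the same recurrence with h_3 = 1 and h_i = 0 for 0 ≤ i < 3:
h_4 = 1·1 + 1·0 + 2·0 + 1·0 = 1
h_5 = 1·1 + 1·1 + 2·0 + 1·0 = 2
h_6 = 1·2 + 1·1 + 2·1 + 1·0 = 5
h_7 = 1·5 + 1·2 + 2·1 + 1·1 = 10
h_8 = 1·10 + 1·5 + 2·2 + 1·1 = 20
h_9 = 1·20 + 1·10 + 2·5 + 1·2 = 42
h_10 = 1·42 + 1·20 + 2·10 + 1·5 = 87
h_11 = 1·87 + 1·42 + 2·20 + 1·10 = 179
h_12 = 1·179 + 1·87 + 2·42 + 1·20 = 370
h_13 = 1·370 + 1·179 + 2·87 + 1·42 = 765
h_14 = 1·765 + 1·370 + 2·179 + 1·87 = 1580
h_15 = 1·1580 + 1·765 + 2·370 + 1·179 = 3264
h_16 = 1·3264 + 1·1580 + 2·765 + 1·370 = 6744
h_17 = 1·6744 + 1·3264 + 2·1580 + 1·765 = 13933
h_18 = 1·13933 + 1·6744 + 2·3264 + 1·1580 = 28785
h_19 = 1·28785 + 1·13933 + 2·6744 + 1·3264 = 59470
h_20 = 1·59470 + 1·28785 + 2·13933 + 1·6744 = 122865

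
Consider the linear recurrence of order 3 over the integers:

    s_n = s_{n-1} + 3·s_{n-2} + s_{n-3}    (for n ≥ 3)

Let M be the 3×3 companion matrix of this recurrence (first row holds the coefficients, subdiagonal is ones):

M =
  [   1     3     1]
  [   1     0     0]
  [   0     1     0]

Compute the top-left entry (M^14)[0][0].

137904

(M^14)[0][0] is the top entry after applying M 14 times to the unit state (1, 0, 0). Equivalently it is h_{16} for the auxiliary sequence (h_n) obeying the same recurrence with h_2 = 1 and h_i = 0 for 0 ≤ i < 2:
h_3 = 1·1 + 3·0 + 1·0 = 1
h_4 = 1·1 + 3·1 + 1·0 = 4
h_5 = 1·4 + 3·1 + 1·1 = 8
h_6 = 1·8 + 3·4 + 1·1 = 21
h_7 = 1·21 + 3·8 + 1·4 = 49
h_8 = 1·49 + 3·21 + 1·8 = 120
h_9 = 1·120 + 3·49 + 1·21 = 288
h_10 = 1·288 + 3·120 + 1·49 = 697
h_11 = 1·697 + 3·288 + 1·120 = 1681
h_12 = 1·1681 + 3·697 + 1·288 = 4060
h_13 = 1·4060 + 3·1681 + 1·697 = 9800
h_14 = 1·9800 + 3·4060 + 1·1681 = 23661
h_15 = 1·23661 + 3·9800 + 1·4060 = 57121
h_16 = 1·57121 + 3·23661 + 1·9800 = 137904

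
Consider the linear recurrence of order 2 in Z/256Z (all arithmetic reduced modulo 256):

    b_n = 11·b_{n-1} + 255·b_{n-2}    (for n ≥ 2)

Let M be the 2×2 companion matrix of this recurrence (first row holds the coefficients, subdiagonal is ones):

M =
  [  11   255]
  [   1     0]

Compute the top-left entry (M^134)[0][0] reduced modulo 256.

24

(M^134)[0][0] is the top entry after applying M 134 times to the unit state (1, 0). Equivalently it is h_{135} for the auxiliary sequence (h_n) obeying the same recurrence with h_1 = 1 and h_i = 0 for 0 ≤ i < 1:
h_2 = 11·1 + 255·0 = 11
h_3 = 11·11 + 255·1 = 120
h_4 = 11·120 + 255·11 = 29
h_5 = 11·29 + 255·120 = 199
h_6 = 11·199 + 255·29 = 112
h_7 = 11·112 + 255·199 = 9
h_8 = 11·9 + 255·112 = 243
h_9 = 11·243 + 255·9 = 104
h_10 = 11·104 + 255·243 = 133
h_11 = 11·133 + 255·104 = 79
h_12 = 11·79 + 255·133 = 224
h_13 = 11·224 + 255·79 = 81
h_14 = 11·81 + 255·224 = 155
h_15 = 11·155 + 255·81 = 88
h_16 = 11·88 + 255·155 = 45
h_17 = 11·45 + 255·88 = 151
h_18 = 11·151 + 255·45 = 80
h_19 = 11·80 + 255·151 = 217
h_20 = 11·217 + 255·80 = 3
h_21 = 11·3 + 255·217 = 72
h_22 = 11·72 + 255·3 = 21
h_23 = 11·21 + 255·72 = 159
h_24 = 11·159 + 255·21 = 192
h_25 = 11·192 + 255·159 = 161
h_26 = 11·161 + 255·192 = 43
h_27 = 11·43 + 255·161 = 56
h_28 = 11·56 + 255·43 = 61
h_29 = 11·61 + 255·56 = 103
h_30 = 11·103 + 255·61 = 48
h_31 = 11·48 + 255·103 = 169
h_32 = 11·169 + 255·48 = 19
h_33 = 11·19 + 255·169 = 40
h_34 = 11·40 + 255·19 = 165
h_35 = 11·165 + 255·40 = 239
h_36 = 11·239 + 255·165 = 160
h_37 = 11·160 + 255·239 = 241
h_38 = 11·241 + 255·160 = 187
h_39 = 11·187 + 255·241 = 24
h_40 = 11·24 + 255·187 = 77
h_41 = 11·77 + 255·24 = 55
h_42 = 11·55 + 255·77 = 16
h_43 = 11·16 + 255·55 = 121
h_44 = 11·121 + 255·16 = 35
h_45 = 11·35 + 255·121 = 8
h_46 = 11·8 + 255·35 = 53
h_47 = 11·53 + 255·8 = 63
h_48 = 11·63 + 255·53 = 128
h_49 = 11·128 + 255·63 = 65
h_50 = 11·65 + 255·128 = 75
h_51 = 11·75 + 255·65 = 248
h_52 = 11·248 + 255·75 = 93
h_53 = 11·93 + 255·248 = 7
h_54 = 11·7 + 255·93 = 240
h_55 = 11·240 + 255·7 = 73
h_56 = 11·73 + 255·240 = 51
h_57 = 11·51 + 255·73 = 232
h_58 = 11·232 + 255·51 = 197
h_59 = 11·197 + 255·232 = 143
h_60 = 11·143 + 255·197 = 96
h_61 = 11·96 + 255·143 = 145
h_62 = 11·145 + 255·96 = 219
h_63 = 11·219 + 255·145 = 216
h_64 = 11·216 + 255·219 = 109
h_65 = 11·109 + 255·216 = 215
h_66 = 11·215 + 255·109 = 208
h_67 = 11·208 + 255·215 = 25
h_68 = 11·25 + 255·208 = 67
h_69 = 11·67 + 255·25 = 200
h_70 = 11·200 + 255·67 = 85
h_71 = 11·85 + 255·200 = 223
h_72 = 11·223 + 255·85 = 64
h_73 = 11·64 + 255·223 = 225
h_74 = 11·225 + 255·64 = 107
h_75 = 11·107 + 255·225 = 184
h_76 = 11·184 + 255·107 = 125
h_77 = 11·125 + 255·184 = 167
h_78 = 11·167 + 255·125 = 176
h_79 = 11·176 + 255·167 = 233
h_80 = 11·233 + 255·176 = 83
h_81 = 11·83 + 255·233 = 168
h_82 = 11·168 + 255·83 = 229
h_83 = 11·229 + 255·168 = 47
h_84 = 11·47 + 255·229 = 32
h_85 = 11·32 + 255·47 = 49
h_86 = 11·49 + 255·32 = 251
h_87 = 11·251 + 255·49 = 152
h_88 = 11·152 + 255·251 = 141
h_89 = 11·141 + 255·152 = 119
h_90 = 11·119 + 255·141 = 144
h_91 = 11·144 + 255·119 = 185
h_92 = 11·185 + 255·144 = 99
h_93 = 11·99 + 255·185 = 136
h_94 = 11·136 + 255·99 = 117
h_95 = 11·117 + 255·136 = 127
h_96 = 11·127 + 255·117 = 0
h_97 = 11·0 + 255·127 = 129
h_98 = 11·129 + 255·0 = 139
h_99 = 11·139 + 255·129 = 120
h_100 = 11·120 + 255·139 = 157
h_101 = 11·157 + 255·120 = 71
h_102 = 11·71 + 255·157 = 112
h_103 = 11·112 + 255·71 = 137
h_104 = 11·137 + 255·112 = 115
h_105 = 11·115 + 255·137 = 104
h_106 = 11·104 + 255·115 = 5
h_107 = 11·5 + 255·104 = 207
h_108 = 11·207 + 255·5 = 224
h_109 = 11·224 + 255·207 = 209
h_110 = 11·209 + 255·224 = 27
h_111 = 11·27 + 255·209 = 88
h_112 = 11·88 + 255·27 = 173
h_113 = 11·173 + 255·88 = 23
h_114 = 11·23 + 255·173 = 80
h_115 = 11·80 + 255·23 = 89
h_116 = 11·89 + 255·80 = 131
h_117 = 11·131 + 255·89 = 72
h_118 = 11·72 + 255·131 = 149
h_119 = 11·149 + 255·72 = 31
h_120 = 11·31 + 255·149 = 192
h_121 = 11·192 + 255·31 = 33
h_122 = 11·33 + 255·192 = 171
h_123 = 11·171 + 255·33 = 56
h_124 = 11·56 + 255·171 = 189
h_125 = 11·189 + 255·56 = 231
h_126 = 11·231 + 255·189 = 48
h_127 = 11·48 + 255·231 = 41
h_128 = 11·41 + 255·48 = 147
h_129 = 11·147 + 255·41 = 40
h_130 = 11·40 + 255·147 = 37
h_131 = 11·37 + 255·40 = 111
h_132 = 11·111 + 255·37 = 160
h_133 = 11·160 + 255·111 = 113
h_134 = 11·113 + 255·160 = 59
h_135 = 11·59 + 255·113 = 24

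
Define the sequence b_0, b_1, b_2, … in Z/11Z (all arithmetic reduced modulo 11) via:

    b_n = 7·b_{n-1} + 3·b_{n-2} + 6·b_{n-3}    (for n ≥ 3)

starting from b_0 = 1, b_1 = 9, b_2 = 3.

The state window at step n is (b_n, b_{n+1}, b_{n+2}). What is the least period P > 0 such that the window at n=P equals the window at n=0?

110

n=0: window = (1, 9, 3)
n=1: window = (9, 3, 10)
n=2: window = (3, 10, 1)
n=3: window = (10, 1, 0)
n=4: window = (1, 0, 8)
n=5: window = (0, 8, 7)
n=6: window = (8, 7, 7)
n=7: window = (7, 7, 8)
n=8: window = (7, 8, 9)
n=9: window = (8, 9, 8)
n=10: window = (9, 8, 10)
n=11: window = (8, 10, 5)
n=12: window = (10, 5, 3)
n=13: window = (5, 3, 8)
n=14: window = (3, 8, 7)
n=15: window = (8, 7, 3)
n=16: window = (7, 3, 2)
n=17: window = (3, 2, 10)
n=18: window = (2, 10, 6)
n=19: window = (10, 6, 7)
n=20: window = (6, 7, 6)
n=21: window = (7, 6, 0)
n=22: window = (6, 0, 5)
n=23: window = (0, 5, 5)
n=24: window = (5, 5, 6)
n=25: window = (5, 6, 10)
n=26: window = (6, 10, 8)
n=27: window = (10, 8, 1)
n=28: window = (8, 1, 3)
n=29: window = (1, 3, 6)
n=30: window = (3, 6, 2)
n=31: window = (6, 2, 6)
n=32: window = (2, 6, 7)
n=33: window = (6, 7, 2)
n=34: window = (7, 2, 5)
n=35: window = (2, 5, 6)
n=36: window = (5, 6, 3)
n=37: window = (6, 3, 3)
n=38: window = (3, 3, 0)
n=39: window = (3, 0, 5)
n=40: window = (0, 5, 9)
…
n=108: window = (1, 6, 1)
n=109: window = (6, 1, 9)
n=110: window = (1, 9, 3)
window at n=110 equals window at n=0 → period = 110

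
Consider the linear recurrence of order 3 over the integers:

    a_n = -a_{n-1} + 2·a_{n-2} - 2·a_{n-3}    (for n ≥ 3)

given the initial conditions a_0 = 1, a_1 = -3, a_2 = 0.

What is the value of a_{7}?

a_3 = -1·0 + 2·-3 + -2·1 = -8
a_4 = -1·-8 + 2·0 + -2·-3 = 14
a_5 = -1·14 + 2·-8 + -2·0 = -30
a_6 = -1·-30 + 2·14 + -2·-8 = 74
a_7 = -1·74 + 2·-30 + -2·14 = -162

-162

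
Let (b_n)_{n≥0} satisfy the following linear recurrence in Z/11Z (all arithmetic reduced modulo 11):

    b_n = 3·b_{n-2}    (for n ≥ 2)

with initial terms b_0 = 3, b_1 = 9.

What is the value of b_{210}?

b_2 = 0·9 + 3·3 = 9
b_3 = 0·9 + 3·9 = 5
b_4 = 0·5 + 3·9 = 5
b_5 = 0·5 + 3·5 = 4
b_6 = 0·4 + 3·5 = 4
b_7 = 0·4 + 3·4 = 1
b_8 = 0·1 + 3·4 = 1
b_9 = 0·1 + 3·1 = 3
b_10 = 0·3 + 3·1 = 3
b_11 = 0·3 + 3·3 = 9
(b_10, b_11) = (3, 9) = (b_0, b_1), so the sequence has period 10.
210 ≡ 0 (mod 10), hence b_210 = b_0 = 3.

3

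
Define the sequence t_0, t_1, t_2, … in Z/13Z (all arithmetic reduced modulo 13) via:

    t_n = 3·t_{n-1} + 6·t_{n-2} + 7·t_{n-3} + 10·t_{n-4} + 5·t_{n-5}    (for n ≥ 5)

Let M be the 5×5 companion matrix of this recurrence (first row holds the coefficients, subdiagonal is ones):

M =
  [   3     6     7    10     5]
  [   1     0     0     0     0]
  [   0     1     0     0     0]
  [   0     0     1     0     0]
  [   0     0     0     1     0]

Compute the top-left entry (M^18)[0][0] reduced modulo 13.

(M^18)[0][0] is the top entry after applying M 18 times to the unit state (1, 0, 0, 0, 0). Equivalently it is h_{22} for the auxiliary sequence (h_n) obeying the same recurrence with h_4 = 1 and h_i = 0 for 0 ≤ i < 4:
h_5 = 3·1 + 6·0 + 7·0 + 10·0 + 5·0 = 3
h_6 = 3·3 + 6·1 + 7·0 + 10·0 + 5·0 = 2
h_7 = 3·2 + 6·3 + 7·1 + 10·0 + 5·0 = 5
h_8 = 3·5 + 6·2 + 7·3 + 10·1 + 5·0 = 6
h_9 = 3·6 + 6·5 + 7·2 + 10·3 + 5·1 = 6
h_10 = 3·6 + 6·6 + 7·5 + 10·2 + 5·3 = 7
h_11 = 3·7 + 6·6 + 7·6 + 10·5 + 5·2 = 3
h_12 = 3·3 + 6·7 + 7·6 + 10·6 + 5·5 = 9
h_13 = 3·9 + 6·3 + 7·7 + 10·6 + 5·6 = 2
h_14 = 3·2 + 6·9 + 7·3 + 10·7 + 5·6 = 12
h_15 = 3·12 + 6·2 + 7·9 + 10·3 + 5·7 = 7
h_16 = 3·7 + 6·12 + 7·2 + 10·9 + 5·3 = 4
h_17 = 3·4 + 6·7 + 7·12 + 10·2 + 5·9 = 8
h_18 = 3·8 + 6·4 + 7·7 + 10·12 + 5·2 = 6
h_19 = 3·6 + 6·8 + 7·4 + 10·7 + 5·12 = 3
h_20 = 3·3 + 6·6 + 7·8 + 10·4 + 5·7 = 7
h_21 = 3·7 + 6·3 + 7·6 + 10·8 + 5·4 = 12
h_22 = 3·12 + 6·7 + 7·3 + 10·6 + 5·8 = 4

4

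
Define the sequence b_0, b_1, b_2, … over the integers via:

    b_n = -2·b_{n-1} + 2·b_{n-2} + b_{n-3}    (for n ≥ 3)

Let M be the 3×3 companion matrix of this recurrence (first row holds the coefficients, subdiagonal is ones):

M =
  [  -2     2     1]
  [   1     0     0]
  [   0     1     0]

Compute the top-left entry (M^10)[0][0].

12816

(M^10)[0][0] is the top entry after applying M 10 times to the unit state (1, 0, 0). Equivalently it is h_{12} for the auxiliary sequence (h_n) obeying the same recurrence with h_2 = 1 and h_i = 0 for 0 ≤ i < 2:
h_3 = -2·1 + 2·0 + 1·0 = -2
h_4 = -2·-2 + 2·1 + 1·0 = 6
h_5 = -2·6 + 2·-2 + 1·1 = -15
h_6 = -2·-15 + 2·6 + 1·-2 = 40
h_7 = -2·40 + 2·-15 + 1·6 = -104
h_8 = -2·-104 + 2·40 + 1·-15 = 273
h_9 = -2·273 + 2·-104 + 1·40 = -714
h_10 = -2·-714 + 2·273 + 1·-104 = 1870
h_11 = -2·1870 + 2·-714 + 1·273 = -4895
h_12 = -2·-4895 + 2·1870 + 1·-714 = 12816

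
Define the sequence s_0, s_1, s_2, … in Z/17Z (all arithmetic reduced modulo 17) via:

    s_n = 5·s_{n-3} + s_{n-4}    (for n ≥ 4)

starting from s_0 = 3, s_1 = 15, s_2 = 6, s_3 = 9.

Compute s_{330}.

15

s_4 = 0·9 + 0·6 + 5·15 + 1·3 = 10
s_5 = 0·10 + 0·9 + 5·6 + 1·15 = 11
s_6 = 0·11 + 0·10 + 5·9 + 1·6 = 0
s_7 = 0·0 + 0·11 + 5·10 + 1·9 = 8
s_8 = 0·8 + 0·0 + 5·11 + 1·10 = 14
s_9 = 0·14 + 0·8 + 5·0 + 1·11 = 11
Continuing the recurrence:
  s_10 = 6;  s_11 = 10;  s_12 = 1;  s_13 = 7;  s_14 = 5;  s_15 = 15
  s_16 = 2;  s_17 = 15;  s_18 = 12;  s_19 = 8;  s_20 = 9;  s_21 = 7
  s_22 = 1;  s_23 = 2;  s_24 = 10;  s_25 = 12;  s_26 = 11;  s_27 = 1
  s_28 = 2;  s_29 = 16;  s_30 = 16;  s_31 = 11;  s_32 = 14;  s_33 = 11
  s_34 = 3;  s_35 = 13;  s_36 = 1;  s_37 = 9;  s_38 = 0;  s_39 = 1
  s_40 = 12;  s_41 = 9;  s_42 = 5;  s_43 = 10;  s_44 = 6;  s_45 = 0
  s_46 = 4;  s_47 = 6;  s_48 = 6;  s_49 = 3;  s_50 = 0;  s_51 = 2
  s_52 = 4;  s_53 = 3;  s_54 = 10;  s_55 = 5;  s_56 = 2;  s_57 = 2
  s_58 = 1;  s_59 = 15;  s_60 = 12;  s_61 = 7;  s_62 = 8;  s_63 = 7
  s_64 = 13;  s_65 = 13;  s_66 = 9;  s_67 = 4;  s_68 = 10;  s_69 = 7
  s_70 = 12;  s_71 = 3;  s_72 = 11;  s_73 = 16;  s_74 = 10;  s_75 = 7
  s_76 = 6;  s_77 = 15;  s_78 = 11;  s_79 = 3;  s_80 = 13;  s_81 = 2
  s_82 = 9;  s_83 = 0;  s_84 = 6;  s_85 = 13;  s_86 = 9;  s_87 = 13
  s_88 = 3;  s_89 = 7;  s_90 = 6;  s_91 = 11;  s_92 = 4;  s_93 = 3
  s_94 = 10;  s_95 = 14;  s_96 = 2;  s_97 = 2;  s_98 = 12;  s_99 = 7
  s_100 = 12;  s_101 = 11;  s_102 = 13;  s_103 = 16;  s_104 = 16;  s_105 = 8
  s_106 = 8;  s_107 = 11;  s_108 = 5;  s_109 = 14;  s_110 = 12;  s_111 = 2
  s_112 = 7;  s_113 = 6;  s_114 = 5;  s_115 = 3;  s_116 = 3;  s_117 = 14
  s_118 = 3;  s_119 = 1;  s_120 = 5;  s_121 = 12;  s_122 = 8;  s_123 = 9
  s_124 = 14;  s_125 = 1;  s_126 = 2;  s_127 = 11;  s_128 = 2;  s_129 = 11
  s_130 = 6;  s_131 = 4;  s_132 = 6;  s_133 = 7;  s_134 = 9;  s_135 = 0
  s_136 = 7;  s_137 = 1;  s_138 = 9;  s_139 = 1;  s_140 = 12;  s_141 = 12
  s_142 = 14;  s_143 = 10;  s_144 = 4;  s_145 = 14;  s_146 = 13;  s_147 = 13
  s_148 = 6;  s_149 = 11;  s_150 = 10;  s_151 = 9;  s_152 = 10;  s_153 = 10
  s_154 = 4;  s_155 = 8;  s_156 = 9;  s_157 = 13;  s_158 = 10;  s_159 = 2
  s_160 = 6;  s_161 = 12;  s_162 = 3;  s_163 = 15;  s_164 = 15;  s_165 = 10
  s_166 = 10;  s_167 = 5;  s_168 = 14;  s_169 = 9;  s_170 = 1;  s_171 = 7
  s_172 = 8;  s_173 = 14;  s_174 = 2;  s_175 = 13;  s_176 = 10;  s_177 = 7
  s_178 = 16;  s_179 = 12;  s_180 = 11;  s_181 = 2;  s_182 = 8;  s_183 = 16
  s_184 = 4;  s_185 = 8;  s_186 = 3;  s_187 = 2;  s_188 = 10;  s_189 = 6
  s_190 = 13;  s_191 = 1;  s_192 = 6;  s_193 = 3;  s_194 = 1;  s_195 = 14
  s_196 = 4;  s_197 = 8;  s_198 = 3;  s_199 = 0;  s_200 = 10;  s_201 = 6
  s_202 = 3;  s_203 = 16;  s_204 = 6;  s_205 = 4;  s_206 = 15;  s_207 = 12
  s_208 = 9;  s_209 = 11;  s_210 = 7;  s_211 = 6;  s_212 = 13;  s_213 = 12
  s_214 = 3;  s_215 = 3;  s_216 = 5;  s_217 = 10;  s_218 = 1;  s_219 = 11
  s_220 = 4;  s_221 = 15;  s_222 = 5;  s_223 = 14;  s_224 = 11;  s_225 = 6
  s_226 = 7;  s_227 = 1;  s_228 = 7;  s_229 = 7;  s_230 = 12;  s_231 = 2
  s_232 = 8;  s_233 = 16;  s_234 = 5;  s_235 = 8;  s_236 = 3;  s_237 = 7
  s_238 = 11;  s_239 = 6;  s_240 = 4;  s_241 = 11;  s_242 = 7;  s_243 = 9
  s_244 = 8;  s_245 = 12;  s_246 = 1;  s_247 = 15;  s_248 = 0;  s_249 = 0
  s_250 = 8;  s_251 = 15;  s_252 = 0;  s_253 = 6;  s_254 = 15;  s_255 = 15
  s_256 = 13;  s_257 = 13;  s_258 = 5;  s_259 = 12;  s_260 = 10;  s_261 = 4
  s_262 = 14;  s_263 = 11;  s_264 = 13;  s_265 = 6;  s_266 = 1;  s_267 = 8
  s_268 = 9;  s_269 = 11;  s_270 = 7;  s_271 = 2;  s_272 = 13;  s_273 = 12
  s_274 = 0;  s_275 = 16;  s_276 = 5;  s_277 = 12;  s_278 = 12;  s_279 = 7
  s_280 = 14;  s_281 = 4;  s_282 = 13;  s_283 = 9;  s_284 = 0;  s_285 = 1
  s_286 = 7;  s_287 = 9;  s_288 = 5;  s_289 = 2;  s_290 = 1;  s_291 = 0
  s_292 = 15;  s_293 = 7;  s_294 = 1;  s_295 = 7;  s_296 = 16;  s_297 = 12
  s_298 = 2;  s_299 = 2;  s_300 = 8;  s_301 = 5;  s_302 = 12;  s_303 = 8
  s_304 = 16;  s_305 = 14;  s_306 = 1;  s_307 = 3;  s_308 = 1;  s_309 = 2
  s_310 = 16;  s_311 = 8;  s_312 = 11;  s_313 = 14;  s_314 = 5;  s_315 = 12
  s_316 = 13;  s_317 = 5;  s_318 = 14;  s_319 = 9;  s_320 = 4;  s_321 = 7
  s_322 = 8;  s_323 = 12;  s_324 = 5;  s_325 = 13;  s_326 = 0;  s_327 = 3
  s_328 = 2
s_329 = 0·2 + 0·3 + 5·0 + 1·13 = 13
s_330 = 0·13 + 0·2 + 5·3 + 1·0 = 15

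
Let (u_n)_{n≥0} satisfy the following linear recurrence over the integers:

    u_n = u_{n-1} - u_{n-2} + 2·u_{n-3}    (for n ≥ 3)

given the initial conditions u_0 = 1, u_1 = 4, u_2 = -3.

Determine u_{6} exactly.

-11

u_3 = 1·-3 + -1·4 + 2·1 = -5
u_4 = 1·-5 + -1·-3 + 2·4 = 6
u_5 = 1·6 + -1·-5 + 2·-3 = 5
u_6 = 1·5 + -1·6 + 2·-5 = -11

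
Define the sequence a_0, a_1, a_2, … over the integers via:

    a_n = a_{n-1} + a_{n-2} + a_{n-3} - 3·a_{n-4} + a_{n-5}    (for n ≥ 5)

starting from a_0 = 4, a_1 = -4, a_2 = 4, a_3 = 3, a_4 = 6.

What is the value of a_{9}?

a_5 = 1·6 + 1·3 + 1·4 + -3·-4 + 1·4 = 29
a_6 = 1·29 + 1·6 + 1·3 + -3·4 + 1·-4 = 22
a_7 = 1·22 + 1·29 + 1·6 + -3·3 + 1·4 = 52
a_8 = 1·52 + 1·22 + 1·29 + -3·6 + 1·3 = 88
a_9 = 1·88 + 1·52 + 1·22 + -3·29 + 1·6 = 81

81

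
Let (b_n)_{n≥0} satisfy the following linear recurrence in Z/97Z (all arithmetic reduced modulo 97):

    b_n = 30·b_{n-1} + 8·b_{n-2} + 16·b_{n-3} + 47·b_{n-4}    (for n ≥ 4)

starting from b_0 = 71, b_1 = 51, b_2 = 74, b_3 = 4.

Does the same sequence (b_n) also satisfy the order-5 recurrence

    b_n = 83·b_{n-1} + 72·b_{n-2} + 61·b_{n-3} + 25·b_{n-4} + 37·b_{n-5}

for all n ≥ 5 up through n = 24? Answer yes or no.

Terms b_0..b_24: 71, 51, 74, 4, 15, 86, 34, 2, 85, 71, 75, 4, 31, 67, 27, 90, 13, 35, 80, 37, 11, 59, 2, 22, 3
n=5: candidate gives 55, actual b_5 = 86 ✗

no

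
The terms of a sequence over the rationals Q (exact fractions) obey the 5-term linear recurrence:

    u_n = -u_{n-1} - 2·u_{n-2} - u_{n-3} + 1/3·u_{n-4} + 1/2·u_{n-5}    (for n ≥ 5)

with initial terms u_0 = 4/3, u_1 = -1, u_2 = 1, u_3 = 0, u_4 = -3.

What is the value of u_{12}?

u_5 = -1·-3 + -2·0 + -1·1 + 1/3·-1 + 1/2·4/3 = 7/3
u_6 = -1·7/3 + -2·-3 + -1·0 + 1/3·1 + 1/2·-1 = 7/2
u_7 = -1·7/2 + -2·7/3 + -1·-3 + 1/3·0 + 1/2·1 = -14/3
u_8 = -1·-14/3 + -2·7/2 + -1·7/3 + 1/3·-3 + 1/2·0 = -17/3
u_9 = -1·-17/3 + -2·-14/3 + -1·7/2 + 1/3·7/3 + 1/2·-3 = 97/9
u_10 = -1·97/9 + -2·-17/3 + -1·-14/3 + 1/3·7/2 + 1/2·7/3 = 68/9
u_11 = -1·68/9 + -2·97/9 + -1·-17/3 + 1/3·-14/3 + 1/2·7/2 = -93/4
u_12 = -1·-93/4 + -2·68/9 + -1·97/9 + 1/3·-17/3 + 1/2·-14/3 = -247/36

-247/36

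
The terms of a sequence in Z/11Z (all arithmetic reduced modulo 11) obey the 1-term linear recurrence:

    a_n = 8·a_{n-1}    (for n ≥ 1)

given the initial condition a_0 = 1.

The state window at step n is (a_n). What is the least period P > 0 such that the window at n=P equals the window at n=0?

n=0: window = (1)
n=1: window = (8)
n=2: window = (9)
n=3: window = (6)
n=4: window = (4)
n=5: window = (10)
n=6: window = (3)
n=7: window = (2)
n=8: window = (5)
n=9: window = (7)
n=10: window = (1)
window at n=10 equals window at n=0 → period = 10

10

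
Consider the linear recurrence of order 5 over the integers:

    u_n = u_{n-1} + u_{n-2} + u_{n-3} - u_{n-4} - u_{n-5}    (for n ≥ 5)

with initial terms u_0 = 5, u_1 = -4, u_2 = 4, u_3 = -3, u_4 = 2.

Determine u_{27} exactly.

64077

u_5 = 1·2 + 1·-3 + 1·4 + -1·-4 + -1·5 = 2
u_6 = 1·2 + 1·2 + 1·-3 + -1·4 + -1·-4 = 1
u_7 = 1·1 + 1·2 + 1·2 + -1·-3 + -1·4 = 4
u_8 = 1·4 + 1·1 + 1·2 + -1·2 + -1·-3 = 8
u_9 = 1·8 + 1·4 + 1·1 + -1·2 + -1·2 = 9
u_10 = 1·9 + 1·8 + 1·4 + -1·1 + -1·2 = 18
u_11 = 1·18 + 1·9 + 1·8 + -1·4 + -1·1 = 30
u_12 = 1·30 + 1·18 + 1·9 + -1·8 + -1·4 = 45
u_13 = 1·45 + 1·30 + 1·18 + -1·9 + -1·8 = 76
u_14 = 1·76 + 1·45 + 1·30 + -1·18 + -1·9 = 124
u_15 = 1·124 + 1·76 + 1·45 + -1·30 + -1·18 = 197
u_16 = 1·197 + 1·124 + 1·76 + -1·45 + -1·30 = 322
u_17 = 1·322 + 1·197 + 1·124 + -1·76 + -1·45 = 522
u_18 = 1·522 + 1·322 + 1·197 + -1·124 + -1·76 = 841
u_19 = 1·841 + 1·522 + 1·322 + -1·197 + -1·124 = 1364
u_20 = 1·1364 + 1·841 + 1·522 + -1·322 + -1·197 = 2208
u_21 = 1·2208 + 1·1364 + 1·841 + -1·522 + -1·322 = 3569
u_22 = 1·3569 + 1·2208 + 1·1364 + -1·841 + -1·522 = 5778
u_23 = 1·5778 + 1·3569 + 1·2208 + -1·1364 + -1·841 = 9350
u_24 = 1·9350 + 1·5778 + 1·3569 + -1·2208 + -1·1364 = 15125
u_25 = 1·15125 + 1·9350 + 1·5778 + -1·3569 + -1·2208 = 24476
u_26 = 1·24476 + 1·15125 + 1·9350 + -1·5778 + -1·3569 = 39604
u_27 = 1·39604 + 1·24476 + 1·15125 + -1·9350 + -1·5778 = 64077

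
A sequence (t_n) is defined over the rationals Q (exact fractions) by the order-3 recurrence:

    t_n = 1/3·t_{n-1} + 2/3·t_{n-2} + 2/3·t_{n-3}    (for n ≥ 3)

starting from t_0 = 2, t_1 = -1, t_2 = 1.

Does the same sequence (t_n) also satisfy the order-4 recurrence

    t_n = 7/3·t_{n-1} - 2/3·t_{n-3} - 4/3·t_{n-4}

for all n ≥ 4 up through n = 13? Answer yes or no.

yes

Terms t_0..t_13: 2, -1, 1, 1, 1/3, 13/9, 37/27, 133/81, 589/243, 2053/729, 7981/2187, 30901/6561, 115741/19683, 444805/59049
n=4: candidate gives 1/3, actual t_4 = 1/3 ✓
n=5: candidate gives 13/9, actual t_5 = 13/9 ✓
n=6: candidate gives 37/27, actual t_6 = 37/27 ✓
n=7: candidate gives 133/81, actual t_7 = 133/81 ✓
n=8: candidate gives 589/243, actual t_8 = 589/243 ✓
n=9: candidate gives 2053/729, actual t_9 = 2053/729 ✓
n=10: candidate gives 7981/2187, actual t_10 = 7981/2187 ✓
n=11: candidate gives 30901/6561, actual t_11 = 30901/6561 ✓
n=12: candidate gives 115741/19683, actual t_12 = 115741/19683 ✓
n=13: candidate gives 444805/59049, actual t_13 = 444805/59049 ✓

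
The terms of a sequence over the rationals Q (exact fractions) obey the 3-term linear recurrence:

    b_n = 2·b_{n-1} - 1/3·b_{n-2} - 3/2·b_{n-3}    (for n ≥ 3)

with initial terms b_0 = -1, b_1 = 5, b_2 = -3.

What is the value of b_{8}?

-1703/36

b_3 = 2·-3 + -1/3·5 + -3/2·-1 = -37/6
b_4 = 2·-37/6 + -1/3·-3 + -3/2·5 = -113/6
b_5 = 2·-113/6 + -1/3·-37/6 + -3/2·-3 = -280/9
b_6 = 2·-280/9 + -1/3·-113/6 + -3/2·-37/6 = -1681/36
b_7 = 2·-1681/36 + -1/3·-280/9 + -3/2·-113/6 = -5915/108
b_8 = 2·-5915/108 + -1/3·-1681/36 + -3/2·-280/9 = -1703/36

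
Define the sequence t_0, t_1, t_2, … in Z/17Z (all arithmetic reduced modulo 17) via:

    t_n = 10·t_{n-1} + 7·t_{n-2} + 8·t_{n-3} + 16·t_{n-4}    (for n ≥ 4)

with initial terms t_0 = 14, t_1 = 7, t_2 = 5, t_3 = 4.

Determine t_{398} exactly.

t_4 = 10·4 + 7·5 + 8·7 + 16·14 = 15
t_5 = 10·15 + 7·4 + 8·5 + 16·7 = 7
t_6 = 10·7 + 7·15 + 8·4 + 16·5 = 15
t_7 = 10·15 + 7·7 + 8·15 + 16·4 = 9
t_8 = 10·9 + 7·15 + 8·7 + 16·15 = 15
t_9 = 10·15 + 7·9 + 8·15 + 16·7 = 3
Continuing the recurrence:
  t_10 = 5;  t_11 = 12;  t_12 = 11;  t_13 = 10;  t_14 = 13;  t_15 = 4
  t_16 = 13;  t_17 = 14;  t_18 = 12;  t_19 = 12;  t_20 = 14;  t_21 = 0
  t_22 = 12;  t_23 = 16;  t_24 = 9;  t_25 = 9;  t_26 = 14;  t_27 = 4
  t_28 = 14;  t_29 = 16;  t_30 = 4;  t_31 = 5;  t_32 = 5;  t_33 = 16
  t_34 = 10;  t_35 = 9;  t_36 = 11;  t_37 = 16;  t_38 = 10;  t_39 = 2
  t_40 = 3;  t_41 = 6;  t_42 = 2;  t_43 = 16;  t_44 = 15;  t_45 = 0
  t_46 = 10;  t_47 = 0;  t_48 = 4;  t_49 = 1;  t_50 = 11;  t_51 = 13
  t_52 = 7;  t_53 = 10;  t_54 = 4;  t_55 = 0;  t_56 = 16;  t_57 = 12
  t_58 = 7;  t_59 = 10;  t_60 = 8;  t_61 = 7;  t_62 = 12;  t_63 = 2
  t_64 = 16;  t_65 = 8;  t_66 = 9;  t_67 = 0;  t_68 = 9;  t_69 = 1
  t_70 = 13;  t_71 = 5;  t_72 = 4;  t_73 = 8;  t_74 = 16;  t_75 = 5
  t_76 = 1;  t_77 = 12;  t_78 = 15;  t_79 = 16;  t_80 = 3;  t_81 = 12
  t_82 = 16;  t_83 = 14;  t_84 = 5;  t_85 = 9;  t_86 = 0;  t_87 = 4
  t_88 = 5;  t_89 = 1;  t_90 = 9;  t_91 = 14;  t_92 = 2;  t_93 = 2
  t_94 = 1;  t_95 = 9;  t_96 = 9;  t_97 = 6;  t_98 = 7;  t_99 = 5
  t_100 = 2;  t_101 = 3;  t_102 = 9;  t_103 = 3;  t_104 = 13;  t_105 = 16
  t_106 = 11;  t_107 = 0;  t_108 = 5;  t_109 = 3;  t_110 = 3;  t_111 = 6
  t_112 = 15;  t_113 = 9;  t_114 = 2;  t_115 = 10;  t_116 = 1;  t_117 = 2
  t_118 = 3;  t_119 = 8;  t_120 = 14;  t_121 = 14;  t_122 = 10;  t_123 = 13
  t_124 = 9;  t_125 = 9;  t_126 = 9;  t_127 = 8;  t_128 = 2;  t_129 = 3
  t_130 = 14;  t_131 = 16;  t_132 = 8;  t_133 = 12;  t_134 = 1;  t_135 = 6
  t_136 = 2;  t_137 = 7;  t_138 = 12;  t_139 = 9;  t_140 = 7;  t_141 = 1
  t_142 = 0;  t_143 = 3;  t_144 = 14;  t_145 = 7;  t_146 = 5;  t_147 = 4
  t_148 = 15;  t_149 = 7;  t_150 = 15;  t_151 = 9;  t_152 = 15;  t_153 = 3
  t_154 = 5;  t_155 = 12;  t_156 = 11;  t_157 = 10;  t_158 = 13;  t_159 = 4
  t_160 = 13;  t_161 = 14;  t_162 = 12;  t_163 = 12;  t_164 = 14;  t_165 = 0
  t_166 = 12;  t_167 = 16;  t_168 = 9;  t_169 = 9;  t_170 = 14;  t_171 = 4
  t_172 = 14;  t_173 = 16;  t_174 = 4;  t_175 = 5;  t_176 = 5;  t_177 = 16
  t_178 = 10;  t_179 = 9;  t_180 = 11;  t_181 = 16;  t_182 = 10;  t_183 = 2
  t_184 = 3;  t_185 = 6;  t_186 = 2;  t_187 = 16;  t_188 = 15;  t_189 = 0
  t_190 = 10;  t_191 = 0;  t_192 = 4;  t_193 = 1;  t_194 = 11;  t_195 = 13
  t_196 = 7;  t_197 = 10;  t_198 = 4;  t_199 = 0;  t_200 = 16;  t_201 = 12
  t_202 = 7;  t_203 = 10;  t_204 = 8;  t_205 = 7;  t_206 = 12;  t_207 = 2
  t_208 = 16;  t_209 = 8;  t_210 = 9;  t_211 = 0;  t_212 = 9;  t_213 = 1
  t_214 = 13;  t_215 = 5;  t_216 = 4;  t_217 = 8;  t_218 = 16;  t_219 = 5
  t_220 = 1;  t_221 = 12;  t_222 = 15;  t_223 = 16;  t_224 = 3;  t_225 = 12
  t_226 = 16;  t_227 = 14;  t_228 = 5;  t_229 = 9;  t_230 = 0;  t_231 = 4
  t_232 = 5;  t_233 = 1;  t_234 = 9;  t_235 = 14;  t_236 = 2;  t_237 = 2
  t_238 = 1;  t_239 = 9;  t_240 = 9;  t_241 = 6;  t_242 = 7;  t_243 = 5
  t_244 = 2;  t_245 = 3;  t_246 = 9;  t_247 = 3;  t_248 = 13;  t_249 = 16
  t_250 = 11;  t_251 = 0;  t_252 = 5;  t_253 = 3;  t_254 = 3;  t_255 = 6
  t_256 = 15;  t_257 = 9;  t_258 = 2;  t_259 = 10;  t_260 = 1;  t_261 = 2
  t_262 = 3;  t_263 = 8;  t_264 = 14;  t_265 = 14;  t_266 = 10;  t_267 = 13
  t_268 = 9;  t_269 = 9;  t_270 = 9;  t_271 = 8;  t_272 = 2;  t_273 = 3
  t_274 = 14;  t_275 = 16;  t_276 = 8;  t_277 = 12;  t_278 = 1;  t_279 = 6
  t_280 = 2;  t_281 = 7;  t_282 = 12;  t_283 = 9;  t_284 = 7;  t_285 = 1
  t_286 = 0;  t_287 = 3;  t_288 = 14;  t_289 = 7;  t_290 = 5;  t_291 = 4
  t_292 = 15;  t_293 = 7;  t_294 = 15;  t_295 = 9;  t_296 = 15;  t_297 = 3
  t_298 = 5;  t_299 = 12;  t_300 = 11;  t_301 = 10;  t_302 = 13;  t_303 = 4
  t_304 = 13;  t_305 = 14;  t_306 = 12;  t_307 = 12;  t_308 = 14;  t_309 = 0
  t_310 = 12;  t_311 = 16;  t_312 = 9;  t_313 = 9;  t_314 = 14;  t_315 = 4
  t_316 = 14;  t_317 = 16;  t_318 = 4;  t_319 = 5;  t_320 = 5;  t_321 = 16
  t_322 = 10;  t_323 = 9;  t_324 = 11;  t_325 = 16;  t_326 = 10;  t_327 = 2
  t_328 = 3;  t_329 = 6;  t_330 = 2;  t_331 = 16;  t_332 = 15;  t_333 = 0
  t_334 = 10;  t_335 = 0;  t_336 = 4;  t_337 = 1;  t_338 = 11;  t_339 = 13
  t_340 = 7;  t_341 = 10;  t_342 = 4;  t_343 = 0;  t_344 = 16;  t_345 = 12
  t_346 = 7;  t_347 = 10;  t_348 = 8;  t_349 = 7;  t_350 = 12;  t_351 = 2
  t_352 = 16;  t_353 = 8;  t_354 = 9;  t_355 = 0;  t_356 = 9;  t_357 = 1
  t_358 = 13;  t_359 = 5;  t_360 = 4;  t_361 = 8;  t_362 = 16;  t_363 = 5
  t_364 = 1;  t_365 = 12;  t_366 = 15;  t_367 = 16;  t_368 = 3;  t_369 = 12
  t_370 = 16;  t_371 = 14;  t_372 = 5;  t_373 = 9;  t_374 = 0;  t_375 = 4
  t_376 = 5;  t_377 = 1;  t_378 = 9;  t_379 = 14;  t_380 = 2;  t_381 = 2
  t_382 = 1;  t_383 = 9;  t_384 = 9;  t_385 = 6;  t_386 = 7;  t_387 = 5
  t_388 = 2;  t_389 = 3;  t_390 = 9;  t_391 = 3;  t_392 = 13;  t_393 = 16
  t_394 = 11;  t_395 = 0;  t_396 = 5
t_397 = 10·5 + 7·0 + 8·11 + 16·16 = 3
t_398 = 10·3 + 7·5 + 8·0 + 16·11 = 3

3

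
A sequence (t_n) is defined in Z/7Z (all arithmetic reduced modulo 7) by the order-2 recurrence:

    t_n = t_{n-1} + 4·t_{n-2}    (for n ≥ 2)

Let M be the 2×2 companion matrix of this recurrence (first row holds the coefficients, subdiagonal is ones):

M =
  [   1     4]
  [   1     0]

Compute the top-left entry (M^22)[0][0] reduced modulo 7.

(M^22)[0][0] is the top entry after applying M 22 times to the unit state (1, 0). Equivalently it is h_{23} for the auxiliary sequence (h_n) obeying the same recurrence with h_1 = 1 and h_i = 0 for 0 ≤ i < 1:
h_2 = 1·1 + 4·0 = 1
h_3 = 1·1 + 4·1 = 5
h_4 = 1·5 + 4·1 = 2
h_5 = 1·2 + 4·5 = 1
h_6 = 1·1 + 4·2 = 2
h_7 = 1·2 + 4·1 = 6
h_8 = 1·6 + 4·2 = 0
h_9 = 1·0 + 4·6 = 3
h_10 = 1·3 + 4·0 = 3
h_11 = 1·3 + 4·3 = 1
h_12 = 1·1 + 4·3 = 6
h_13 = 1·6 + 4·1 = 3
h_14 = 1·3 + 4·6 = 6
h_15 = 1·6 + 4·3 = 4
h_16 = 1·4 + 4·6 = 0
h_17 = 1·0 + 4·4 = 2
h_18 = 1·2 + 4·0 = 2
h_19 = 1·2 + 4·2 = 3
h_20 = 1·3 + 4·2 = 4
h_21 = 1·4 + 4·3 = 2
h_22 = 1·2 + 4·4 = 4
h_23 = 1·4 + 4·2 = 5

5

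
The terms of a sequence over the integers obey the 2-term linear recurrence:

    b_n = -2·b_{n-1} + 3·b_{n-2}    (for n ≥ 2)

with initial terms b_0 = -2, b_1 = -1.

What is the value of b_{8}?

b_2 = -2·-1 + 3·-2 = -4
b_3 = -2·-4 + 3·-1 = 5
b_4 = -2·5 + 3·-4 = -22
b_5 = -2·-22 + 3·5 = 59
b_6 = -2·59 + 3·-22 = -184
b_7 = -2·-184 + 3·59 = 545
b_8 = -2·545 + 3·-184 = -1642

-1642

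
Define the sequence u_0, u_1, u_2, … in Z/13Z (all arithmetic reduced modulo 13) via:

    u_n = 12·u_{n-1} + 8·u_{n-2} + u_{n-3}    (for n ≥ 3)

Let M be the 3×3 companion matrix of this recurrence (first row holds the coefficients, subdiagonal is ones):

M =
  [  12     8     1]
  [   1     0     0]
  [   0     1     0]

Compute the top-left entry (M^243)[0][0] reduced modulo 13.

0

(M^243)[0][0] is the top entry after applying M 243 times to the unit state (1, 0, 0). Equivalently it is h_{245} for the auxiliary sequence (h_n) obeying the same recurrence with h_2 = 1 and h_i = 0 for 0 ≤ i < 2:
h_3 = 12·1 + 8·0 + 1·0 = 12
h_4 = 12·12 + 8·1 + 1·0 = 9
h_5 = 12·9 + 8·12 + 1·1 = 10
h_6 = 12·10 + 8·9 + 1·12 = 9
h_7 = 12·9 + 8·10 + 1·9 = 2
h_8 = 12·2 + 8·9 + 1·10 = 2
Continuing the recurrence:
  h_9 = 10;  h_10 = 8;  h_11 = 9;  h_12 = 0;  h_13 = 2;  h_14 = 7
  h_15 = 9;  h_16 = 10;  h_17 = 4;  h_18 = 7;  h_19 = 9;  h_20 = 12
  h_21 = 2;  h_22 = 12;  h_23 = 3;  h_24 = 4;  h_25 = 6;  h_26 = 3
  h_27 = 10;  h_28 = 7;  h_29 = 11;  h_30 = 3;  h_31 = 1;  h_32 = 8
  h_33 = 3;  h_34 = 10;  h_35 = 9;  h_36 = 9;  h_37 = 8;  h_38 = 8
  h_39 = 0;  h_40 = 7;  h_41 = 1;  h_42 = 3;  h_43 = 12;  h_44 = 0
  h_45 = 8;  h_46 = 4;  h_47 = 8;  h_48 = 6;  h_49 = 10;  h_50 = 7
  h_51 = 1;  h_52 = 0;  h_53 = 2;  h_54 = 12;  h_55 = 4;  h_56 = 3
  h_57 = 2;  h_58 = 0;  h_59 = 6;  h_60 = 9;  h_61 = 0;  h_62 = 0
  h_63 = 9;  h_64 = 4;  h_65 = 3;  h_66 = 12;  h_67 = 3;  h_68 = 5
  h_69 = 5;  h_70 = 12;  h_71 = 7;  h_72 = 3;  h_73 = 0;  h_74 = 5
  h_75 = 11;  h_76 = 3;  h_77 = 12;  h_78 = 10;  h_79 = 11;  h_80 = 3
  h_81 = 4;  h_82 = 5;  h_83 = 4;  h_84 = 1;  h_85 = 10;  h_86 = 2
  h_87 = 1;  h_88 = 12;  h_89 = 11;  h_90 = 8;  h_91 = 1;  h_92 = 9
  h_93 = 7;  h_94 = 1;  h_95 = 12;  h_96 = 3;  h_97 = 3;  h_98 = 7
  h_99 = 7;  h_100 = 0;  h_101 = 11;  h_102 = 9;  h_103 = 1;  h_104 = 4
  h_105 = 0;  h_106 = 7;  h_107 = 10;  h_108 = 7;  h_109 = 2;  h_110 = 12
  h_111 = 11;  h_112 = 9;  h_113 = 0;  h_114 = 5;  h_115 = 4;  h_116 = 10
  h_117 = 1;  h_118 = 5;  h_119 = 0;  h_120 = 2;  h_121 = 3;  h_122 = 0
  h_123 = 0;  h_124 = 3;  h_125 = 10;  h_126 = 1;  h_127 = 4;  h_128 = 1
  h_129 = 6;  h_130 = 6;  h_131 = 4;  h_132 = 11;  h_133 = 1;  h_134 = 0
  h_135 = 6;  h_136 = 8;  h_137 = 1;  h_138 = 4;  h_139 = 12;  h_140 = 8
  h_141 = 1;  h_142 = 10;  h_143 = 6;  h_144 = 10;  h_145 = 9;  h_146 = 12
  h_147 = 5;  h_148 = 9;  h_149 = 4;  h_150 = 8;  h_151 = 7;  h_152 = 9
  h_153 = 3;  h_154 = 11;  h_155 = 9;  h_156 = 4;  h_157 = 1;  h_158 = 1
  h_159 = 11;  h_160 = 11;  h_161 = 0;  h_162 = 8;  h_163 = 3;  h_164 = 9
  h_165 = 10;  h_166 = 0;  h_167 = 11;  h_168 = 12;  h_169 = 11;  h_170 = 5
  h_171 = 4;  h_172 = 8;  h_173 = 3;  h_174 = 0;  h_175 = 6;  h_176 = 10
  h_177 = 12;  h_178 = 9;  h_179 = 6;  h_180 = 0;  h_181 = 5;  h_182 = 1
  h_183 = 0;  h_184 = 0;  h_185 = 1;  h_186 = 12;  h_187 = 9;  h_188 = 10
  h_189 = 9;  h_190 = 2;  h_191 = 2;  h_192 = 10;  h_193 = 8;  h_194 = 9
  h_195 = 0;  h_196 = 2;  h_197 = 7;  h_198 = 9;  h_199 = 10;  h_200 = 4
  h_201 = 7;  h_202 = 9;  h_203 = 12;  h_204 = 2;  h_205 = 12;  h_206 = 3
  h_207 = 4;  h_208 = 6;  h_209 = 3;  h_210 = 10;  h_211 = 7;  h_212 = 11
  h_213 = 3;  h_214 = 1;  h_215 = 8;  h_216 = 3;  h_217 = 10;  h_218 = 9
  h_219 = 9;  h_220 = 8;  h_221 = 8;  h_222 = 0;  h_223 = 7;  h_224 = 1
  h_225 = 3;  h_226 = 12;  h_227 = 0;  h_228 = 8;  h_229 = 4;  h_230 = 8
  h_231 = 6;  h_232 = 10;  h_233 = 7;  h_234 = 1;  h_235 = 0;  h_236 = 2
  h_237 = 12;  h_238 = 4;  h_239 = 3;  h_240 = 2;  h_241 = 0;  h_242 = 6
  h_243 = 9
h_244 = 12·9 + 8·6 + 1·0 = 0
h_245 = 12·0 + 8·9 + 1·6 = 0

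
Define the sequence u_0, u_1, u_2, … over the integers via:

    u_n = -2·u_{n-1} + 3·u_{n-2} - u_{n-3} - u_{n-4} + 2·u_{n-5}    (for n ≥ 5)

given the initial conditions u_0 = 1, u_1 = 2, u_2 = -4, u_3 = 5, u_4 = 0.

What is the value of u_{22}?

-1942497870

u_5 = -2·0 + 3·5 + -1·-4 + -1·2 + 2·1 = 19
u_6 = -2·19 + 3·0 + -1·5 + -1·-4 + 2·2 = -35
u_7 = -2·-35 + 3·19 + -1·0 + -1·5 + 2·-4 = 114
u_8 = -2·114 + 3·-35 + -1·19 + -1·0 + 2·5 = -342
u_9 = -2·-342 + 3·114 + -1·-35 + -1·19 + 2·0 = 1042
u_10 = -2·1042 + 3·-342 + -1·114 + -1·-35 + 2·19 = -3151
u_11 = -2·-3151 + 3·1042 + -1·-342 + -1·114 + 2·-35 = 9586
u_12 = -2·9586 + 3·-3151 + -1·1042 + -1·-342 + 2·114 = -29097
u_13 = -2·-29097 + 3·9586 + -1·-3151 + -1·1042 + 2·-342 = 88377
u_14 = -2·88377 + 3·-29097 + -1·9586 + -1·-3151 + 2·1042 = -268396
u_15 = -2·-268396 + 3·88377 + -1·-29097 + -1·9586 + 2·-3151 = 815132
u_16 = -2·815132 + 3·-268396 + -1·88377 + -1·-29097 + 2·9586 = -2475560
u_17 = -2·-2475560 + 3·815132 + -1·-268396 + -1·88377 + 2·-29097 = 7518341
u_18 = -2·7518341 + 3·-2475560 + -1·815132 + -1·-268396 + 2·88377 = -22833344
u_19 = -2·-22833344 + 3·7518341 + -1·-2475560 + -1·815132 + 2·-268396 = 69345347
u_20 = -2·69345347 + 3·-22833344 + -1·7518341 + -1·-2475560 + 2·815132 = -210603243
u_21 = -2·-210603243 + 3·69345347 + -1·-22833344 + -1·7518341 + 2·-2475560 = 639606410
u_22 = -2·639606410 + 3·-210603243 + -1·69345347 + -1·-22833344 + 2·7518341 = -1942497870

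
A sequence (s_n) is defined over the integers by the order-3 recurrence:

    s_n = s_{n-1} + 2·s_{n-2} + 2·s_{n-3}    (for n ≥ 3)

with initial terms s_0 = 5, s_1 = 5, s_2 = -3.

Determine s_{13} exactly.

36865

s_3 = 1·-3 + 2·5 + 2·5 = 17
s_4 = 1·17 + 2·-3 + 2·5 = 21
s_5 = 1·21 + 2·17 + 2·-3 = 49
s_6 = 1·49 + 2·21 + 2·17 = 125
s_7 = 1·125 + 2·49 + 2·21 = 265
s_8 = 1·265 + 2·125 + 2·49 = 613
s_9 = 1·613 + 2·265 + 2·125 = 1393
s_10 = 1·1393 + 2·613 + 2·265 = 3149
s_11 = 1·3149 + 2·1393 + 2·613 = 7161
s_12 = 1·7161 + 2·3149 + 2·1393 = 16245
s_13 = 1·16245 + 2·7161 + 2·3149 = 36865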